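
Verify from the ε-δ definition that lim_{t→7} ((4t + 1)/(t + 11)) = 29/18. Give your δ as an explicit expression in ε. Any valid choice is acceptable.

Suppose ε > 0. We want δ > 0 with 0 < |t − 7| < δ ⇒ |(4t + 1)/(t + 11) − (29/18)| < ε.
Combining over a common denominator, (4t + 1)/(t + 11) − (29/18) = [(4t + 1)·18 − 29·(t + 11)] / [18·(t + 11)] = 43(t − 7) / (18(t + 11)).
So |(4t + 1)/(t + 11) − (29/18)| = 43|t − 7| / (18·|t + 11|).
Restrict δ ≤ 9. Then |t − 7| < 9 gives |t + 11| = |(t − 7) + 18| ≥ 18 − 9 = 9.
Hence |(4t + 1)/(t + 11) − (29/18)| < 43|t − 7|/(18·9) = (43/162)|t − 7|, which is < ε once |t − 7| < (162/43)ε.
Take δ = min(9, (162/43)ε). Then 0 < |t − 7| < δ forces both bounds, so |(4t + 1)/(t + 11) − (29/18)| < ε.

δ = min(9, (162/43)ε)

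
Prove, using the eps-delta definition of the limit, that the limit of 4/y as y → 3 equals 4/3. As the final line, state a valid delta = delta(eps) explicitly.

delta = min(3/2, (9/8)eps)

Fix eps > 0. We seek delta > 0 such that 0 < |y − 3| < delta implies |4/y − (4/3)| < eps.
|4/y − (4/3)| = 4·|3 − y|/(3·|y|) = 4|y − 3|/(3|y|).
Require delta ≤ 3/2 so that |y| > 3 − 3/2 = 3/2, hence 3|y| > 9/2.
Then |4/y − (4/3)| < 4|y − 3|/(9/2), which is < eps when |y − 3| < (9/8)eps.
Take delta = min(3/2, (9/8)eps). Then 0 < |y − 3| < delta gives both |y − 3| < 3/2 and |y − 3| < (9/8)eps, so |4/y − (4/3)| < eps.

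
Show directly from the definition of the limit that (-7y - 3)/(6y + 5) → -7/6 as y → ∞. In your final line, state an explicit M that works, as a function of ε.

M = (17/36)/ε

Fix ε > 0. We seek M > 0 such that y > M implies |(-7y - 3)/(6y + 5) + 7/6| < ε.
(-7y - 3)/(6y + 5) + 7/6 = (6(-7y - 3) − (-7)(6y + 5)) / (6(6y + 5)) = 17/(6(6y + 5)).
For y > 0 we have 6y + 5 > 6y, so |(-7y - 3)/(6y + 5) + 7/6| = 17/(6(6y + 5)) < 17/(6·6y) = (17/36)/y.
Thus |(-7y - 3)/(6y + 5) + 7/6| < ε whenever y > (17/36)/ε.
Take M = (17/36)/ε. If y > M then |(-7y - 3)/(6y + 5) + 7/6| < (17/36)/y < ε.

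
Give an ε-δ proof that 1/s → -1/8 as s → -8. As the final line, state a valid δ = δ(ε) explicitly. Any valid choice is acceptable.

Let ε > 0. We seek δ > 0 such that 0 < |s + 8| < δ implies |1/s + 1/8| < ε.
|1/s + 1/8| = |-8 − s|/(8·|s|) = |s + 8|/(8|s|).
Require δ ≤ 4 so that |s| > 8 − 4 = 4, hence 8|s| > 32.
Then |1/s + 1/8| < |s + 8|/32, which is < ε when |s + 8| < 32ε.
Take δ = min(4, 32ε). Then 0 < |s + 8| < δ gives both |s + 8| < 4 and |s + 8| < 32ε, so |1/s + 1/8| < ε.

δ = min(4, 32ε)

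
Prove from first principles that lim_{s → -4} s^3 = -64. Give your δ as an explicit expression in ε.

δ = min(1, ε/61)

Suppose ε > 0. We seek δ > 0 with 0 < |s + 4| < δ ⇒ |s^3 + 64| < ε.
Factor: s^3 + 64 = (s + 4)(s^2 - 4s + 16), so |s^3 + 64| = |s + 4|·|s^2 - 4s + 16|.
Impose δ ≤ 1 so that |s| < 5; then |s^2 - 4s + 16| ≤ 61.
Hence |s^3 + 64| ≤ 61|s + 4|, which is < ε once |s + 4| < ε/61.
Take δ = min(1, ε/61). If 0 < |s + 4| < δ then both bounds hold and |s^3 + 64| ≤ 61|s + 4| < 61·(ε/61) = ε.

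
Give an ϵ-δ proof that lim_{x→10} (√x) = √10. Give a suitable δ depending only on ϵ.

δ = min(10, √10·ϵ)

Suppose ϵ > 0. We want δ > 0 such that 0 < |x − 10| < δ implies |√x − √10| < ϵ.
Multiplying by the conjugate, |√x − √10| = |x − 10|/(√x + √10).
Restrict δ ≤ 10 so that |x − 10| < 10 forces x > 0, and then √x + √10 > √10.
Hence |√x − √10| < |x − 10|/√10, which is < ϵ once |x − 10| < √10·ϵ.
Take δ = min(10, √10·ϵ). If 0 < |x − 10| < δ then x > 0 and |√x − √10| < |x − 10|/√10 < ϵ.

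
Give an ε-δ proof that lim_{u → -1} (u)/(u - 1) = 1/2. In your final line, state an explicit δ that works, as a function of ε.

δ = min(1, 2ε)

Fix ε > 0. We want δ > 0 with 0 < |u + 1| < δ ⇒ |(u)/(u - 1) − (1/2)| < ε.
Combining over a common denominator, (u)/(u - 1) − (1/2) = [(u)·(-2) − (-1)·(u - 1)] / [(-2)·(u - 1)] = -1(u + 1) / ((-2)(u - 1)).
So |(u)/(u - 1) − (1/2)| = |u + 1| / (2·|u − 1|).
Restrict δ ≤ 1. Then |u + 1| < 1 gives |u − 1| = |(u + 1) + (-2)| ≥ 2 − 1 = 1.
Hence |(u)/(u - 1) − (1/2)| < |u + 1|/(2·1) = (1/2)|u + 1|, which is < ε once |u + 1| < 2ε.
Take δ = min(1, 2ε). Then 0 < |u + 1| < δ forces both bounds, so |(u)/(u - 1) − (1/2)| < ε.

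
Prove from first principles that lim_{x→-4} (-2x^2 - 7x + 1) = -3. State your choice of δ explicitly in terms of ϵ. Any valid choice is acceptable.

δ = min(1, ϵ/11)

Let ϵ > 0 be given. We want δ > 0 such that 0 < |x + 4| < δ implies |(-2x^2 - 7x + 1) + 3| < ϵ.
(-2x^2 - 7x + 1) + 3 = -2x^2 - 7x + 4 = (x + 4)(-2x + 1).
So |(-2x^2 - 7x + 1) + 3| = |x + 4|·|-2x + 1|.
Require δ ≤ 1. Then |x + 4| < 1 gives |x| < 5, and by the triangle inequality |-2x + 1| ≤ 2·5 + 1 = 11.
Hence |(-2x^2 - 7x + 1) + 3| ≤ 11|x + 4| < ϵ provided |x + 4| < ϵ/11.
Take δ = min(1, ϵ/11). Then 0 < |x + 4| < δ gives both |x + 4| < 1 and |x + 4| < ϵ/11, so |(-2x^2 - 7x + 1) + 3| < ϵ.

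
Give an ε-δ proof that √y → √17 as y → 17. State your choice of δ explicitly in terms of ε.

Let ε > 0 be given. We want δ > 0 such that 0 < |y − 17| < δ implies |√y − √17| < ε.
Rationalise: √y − √17 = (y − 17)/(√y + √17), so |√y − √17| = |y − 17|/(√y + √17).
Restrict δ ≤ 17 so that |y − 17| < 17 forces y > 0, and then √y + √17 > √17.
Hence |√y − √17| < |y − 17|/√17, which is < ε once |y − 17| < √17·ε.
Take δ = min(17, √17·ε). If 0 < |y − 17| < δ then y > 0 and |√y − √17| < |y − 17|/√17 < ε.

δ = min(17, √17·ε)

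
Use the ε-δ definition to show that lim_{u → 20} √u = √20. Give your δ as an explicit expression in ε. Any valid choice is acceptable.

δ = min(20, √20·ε)

Suppose ε > 0. We want δ > 0 such that 0 < |u − 20| < δ implies |√u − √20| < ε.
Multiplying by the conjugate, |√u − √20| = |u − 20|/(√u + √20).
Restrict δ ≤ 20 so that |u − 20| < 20 forces u > 0, and then √u + √20 > √20.
Hence |√u − √20| < |u − 20|/√20, which is < ε once |u − 20| < √20·ε.
Take δ = min(20, √20·ε). If 0 < |u − 20| < δ then u > 0 and |√u − √20| < |u − 20|/√20 < ε.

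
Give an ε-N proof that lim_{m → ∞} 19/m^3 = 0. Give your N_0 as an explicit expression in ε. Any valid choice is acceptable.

Let ε > 0 be given. For m ≥ 1, |19/m^3 − 0| = 19/m^3.
19/m^3 < ε ⇔ m^3 > 19/ε ⇔ m > (19/ε)^{1/3}.
Take N_0 = (19/ε)^{1/3}. Then m > N_0 implies 19/m^3 < ε.

N_0 = (19/ε)^{1/3}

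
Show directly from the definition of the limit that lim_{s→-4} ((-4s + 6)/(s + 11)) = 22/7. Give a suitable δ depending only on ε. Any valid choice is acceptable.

Let ε > 0 be given. We want δ > 0 with 0 < |s + 4| < δ ⇒ |(-4s + 6)/(s + 11) − (22/7)| < ε.
Combining over a common denominator, (-4s + 6)/(s + 11) − (22/7) = [(-4s + 6)·7 − 22·(s + 11)] / [7·(s + 11)] = -50(s + 4) / (7(s + 11)).
So |(-4s + 6)/(s + 11) − (22/7)| = 50|s + 4| / (7·|s + 11|).
Require δ ≤ 7/2, so |s + 11| ≥ |7| − |s + 4| > 7 − 7/2 = 7/2.
Hence |(-4s + 6)/(s + 11) − (22/7)| < 50|s + 4|/(7·(7/2)) = (100/49)|s + 4|, which is < ε once |s + 4| < (49/100)ε.
Take δ = min(7/2, (49/100)ε). Then 0 < |s + 4| < δ forces both bounds, so |(-4s + 6)/(s + 11) − (22/7)| < ε.

δ = min(7/2, (49/100)ε)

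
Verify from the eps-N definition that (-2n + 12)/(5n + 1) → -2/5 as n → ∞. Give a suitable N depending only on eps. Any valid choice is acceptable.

Let eps > 0 be given. For n ≥ 1, |(-2n + 12)/(5n + 1) + 2/5| = |62|/(5(5n + 1)) = 62/(5(5n + 1)).
Since 5n + 1 ≥ 5n for n ≥ 1, this is ≤ 62/(5·5n) = (62/25)/n.
So |(-2n + 12)/(5n + 1) + 2/5| < eps whenever n > (62/25)/eps.
Take N = (62/25)/eps. If n > N then |(-2n + 12)/(5n + 1) + 2/5| ≤ (62/25)/n < eps.

N = (62/25)/eps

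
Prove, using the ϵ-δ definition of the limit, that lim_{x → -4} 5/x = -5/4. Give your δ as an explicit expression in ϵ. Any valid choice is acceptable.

δ = min(2, (8/5)ϵ)

Suppose ϵ > 0. We seek δ > 0 such that 0 < |x + 4| < δ implies |5/x + 5/4| < ϵ.
|5/x + 5/4| = 5·|-4 − x|/(4·|x|) = 5|x + 4|/(4|x|).
Restrict δ ≤ 2. Then |x + 4| < 2 gives |x| > 2, so 4|x| > 8.
Then |5/x + 5/4| < 5|x + 4|/8, which is < ϵ when |x + 4| < (8/5)ϵ.
Take δ = min(2, (8/5)ϵ). Then 0 < |x + 4| < δ gives both |x + 4| < 2 and |x + 4| < (8/5)ϵ, so |5/x + 5/4| < ϵ.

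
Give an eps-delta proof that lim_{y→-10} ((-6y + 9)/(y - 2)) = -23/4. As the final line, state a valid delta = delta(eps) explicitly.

delta = min(6, 24eps)

Suppose eps > 0. We want delta > 0 with 0 < |y + 10| < delta ⇒ |(-6y + 9)/(y - 2) + 23/4| < eps.
Combining over a common denominator, (-6y + 9)/(y - 2) + 23/4 = [(-6y + 9)·(-12) − 69·(y - 2)] / [(-12)·(y - 2)] = 3(y + 10) / ((-12)(y - 2)).
So |(-6y + 9)/(y - 2) + 23/4| = 3|y + 10| / (12·|y − 2|).
Restrict delta ≤ 6. Then |y + 10| < 6 gives |y − 2| = |(y + 10) + (-12)| ≥ 12 − 6 = 6.
Hence |(-6y + 9)/(y - 2) + 23/4| < 3|y + 10|/(12·6) = (1/24)|y + 10|, which is < eps once |y + 10| < 24eps.
Take delta = min(6, 24eps). Then 0 < |y + 10| < delta forces both bounds, so |(-6y + 9)/(y - 2) + 23/4| < eps.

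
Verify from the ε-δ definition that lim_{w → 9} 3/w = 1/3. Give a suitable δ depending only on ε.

Let ε > 0 be given. We seek δ > 0 such that 0 < |w − 9| < δ implies |3/w − (1/3)| < ε.
|3/w − (1/3)| = 3·|9 − w|/(9·|w|) = 3|w − 9|/(9|w|).
Require δ ≤ 9/2 so that |w| > 9 − 9/2 = 9/2, hence 9|w| > 81/2.
Then |3/w − (1/3)| < 3|w − 9|/(81/2), which is < ε when |w − 9| < (27/2)ε.
Take δ = min(9/2, (27/2)ε). Then 0 < |w − 9| < δ gives both |w − 9| < 9/2 and |w − 9| < (27/2)ε, so |3/w − (1/3)| < ε.

δ = min(9/2, (27/2)ε)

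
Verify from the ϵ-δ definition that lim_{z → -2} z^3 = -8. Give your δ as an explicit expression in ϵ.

δ = min(1, ϵ/19)

Let ϵ > 0 be given. We seek δ > 0 with 0 < |z + 2| < δ ⇒ |z^3 + 8| < ϵ.
Factor: z^3 + 8 = (z + 2)(z^2 - 2z + 4), so |z^3 + 8| = |z + 2|·|z^2 - 2z + 4|.
Restrict δ ≤ 1. Then |z + 2| < 1 gives |z| < 3, so by the triangle inequality |z^2 - 2z + 4| ≤ 3^2 + 2·3 + 4 = 19.
Hence |z^3 + 8| ≤ 19|z + 2|, which is < ϵ once |z + 2| < ϵ/19.
Take δ = min(1, ϵ/19). If 0 < |z + 2| < δ then both bounds hold and |z^3 + 8| ≤ 19|z + 2| < 19·(ϵ/19) = ϵ.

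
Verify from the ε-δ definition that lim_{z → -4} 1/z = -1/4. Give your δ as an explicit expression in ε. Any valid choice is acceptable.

δ = min(2, 8ε)

Let ε > 0 be given. We seek δ > 0 such that 0 < |z + 4| < δ implies |1/z + 1/4| < ε.
|1/z + 1/4| = |-4 − z|/(4·|z|) = |z + 4|/(4|z|).
Restrict δ ≤ 2. Then |z + 4| < 2 gives |z| > 2, so 4|z| > 8.
Then |1/z + 1/4| < |z + 4|/8, which is < ε when |z + 4| < 8ε.
Take δ = min(2, 8ε). Then 0 < |z + 4| < δ gives both |z + 4| < 2 and |z + 4| < 8ε, so |1/z + 1/4| < ε.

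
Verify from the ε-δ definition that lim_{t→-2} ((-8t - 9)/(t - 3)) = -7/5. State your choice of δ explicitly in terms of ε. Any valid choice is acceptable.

δ = min(5/2, (25/66)ε)

Let ε > 0 be given. We want δ > 0 with 0 < |t + 2| < δ ⇒ |(-8t - 9)/(t - 3) + 7/5| < ε.
Combining over a common denominator, (-8t - 9)/(t - 3) + 7/5 = [(-8t - 9)·(-5) − 7·(t - 3)] / [(-5)·(t - 3)] = 33(t + 2) / ((-5)(t - 3)).
So |(-8t - 9)/(t - 3) + 7/5| = 33|t + 2| / (5·|t − 3|).
Restrict δ ≤ 5/2. Then |t + 2| < 5/2 gives |t − 3| = |(t + 2) + (-5)| ≥ 5 − 5/2 = 5/2.
Hence |(-8t - 9)/(t - 3) + 7/5| < 33|t + 2|/(5·(5/2)) = (66/25)|t + 2|, which is < ε once |t + 2| < (25/66)ε.
Take δ = min(5/2, (25/66)ε). Then 0 < |t + 2| < δ forces both bounds, so |(-8t - 9)/(t - 3) + 7/5| < ε.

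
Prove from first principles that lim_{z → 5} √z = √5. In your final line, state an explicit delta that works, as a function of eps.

delta = min(5, √5·eps)

Let eps > 0 be given. We want delta > 0 such that 0 < |z − 5| < delta implies |√z − √5| < eps.
Multiplying by the conjugate, |√z − √5| = |z − 5|/(√z + √5).
Restrict delta ≤ 5 so that |z − 5| < 5 forces z > 0, and then √z + √5 > √5.
Hence |√z − √5| < |z − 5|/√5, which is < eps once |z − 5| < √5·eps.
Take delta = min(5, √5·eps). If 0 < |z − 5| < delta then z > 0 and |√z − √5| < |z − 5|/√5 < eps.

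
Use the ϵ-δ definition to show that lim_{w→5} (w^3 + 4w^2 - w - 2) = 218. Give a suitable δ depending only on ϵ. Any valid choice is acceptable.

δ = min(1, ϵ/134)

Let ϵ > 0. We want δ > 0 such that 0 < |w − 5| < δ implies |(w^3 + 4w^2 - w - 2) − 218| < ϵ.
(w^3 + 4w^2 - w - 2) − 218 = w^3 + 4w^2 - w - 220 = (w − 5)(w^2 + 9w + 44).
So |(w^3 + 4w^2 - w - 2) − 218| = |w − 5|·|w^2 + 9w + 44|.
Assume first that |w − 5| < 1, so |w| < 6. Then |w^2 + 9w + 44| ≤ 6^2 + 9·6 + 44 = 134.
Hence |(w^3 + 4w^2 - w - 2) − 218| ≤ 134|w − 5| < ϵ provided |w − 5| < ϵ/134.
Choosing δ = min(1, ϵ/134) ensures both conditions, hence |(w^3 + 4w^2 - w - 2) − 218| < ϵ.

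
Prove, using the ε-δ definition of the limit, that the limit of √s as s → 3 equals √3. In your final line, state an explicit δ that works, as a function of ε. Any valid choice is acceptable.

Let ε > 0. We want δ > 0 such that 0 < |s − 3| < δ implies |√s − √3| < ε.
Multiplying by the conjugate, |√s − √3| = |s − 3|/(√s + √3).
Restrict δ ≤ 3 so that |s − 3| < 3 forces s > 0, and then √s + √3 > √3.
Hence |√s − √3| < |s − 3|/√3, which is < ε once |s − 3| < √3·ε.
Take δ = min(3, √3·ε). If 0 < |s − 3| < δ then s > 0 and |√s − √3| < |s − 3|/√3 < ε.

δ = min(3, √3·ε)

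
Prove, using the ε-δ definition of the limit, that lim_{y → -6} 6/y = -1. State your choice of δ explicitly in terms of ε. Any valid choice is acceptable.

δ = min(3, 3ε)

Fix ε > 0. We seek δ > 0 such that 0 < |y + 6| < δ implies |6/y + 1| < ε.
|6/y + 1| = 6·|-6 − y|/(6·|y|) = 6|y + 6|/(6|y|).
Restrict δ ≤ 3. Then |y + 6| < 3 gives |y| > 3, so 6|y| > 18.
Then |6/y + 1| < 6|y + 6|/18, which is < ε when |y + 6| < 3ε.
Take δ = min(3, 3ε). Then 0 < |y + 6| < δ gives both |y + 6| < 3 and |y + 6| < 3ε, so |6/y + 1| < ε.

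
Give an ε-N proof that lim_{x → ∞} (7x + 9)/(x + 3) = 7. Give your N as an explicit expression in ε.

N = 12/ε

Let ε > 0. We seek N > 0 such that x > N implies |(7x + 9)/(x + 3) − 7| < ε.
(7x + 9)/(x + 3) − 7 = ((7x + 9) − 7(x + 3)) / ((x + 3)) = -12/((x + 3)).
For x > 0 we have x + 3 > x, so |(7x + 9)/(x + 3) − 7| = 12/((x + 3)) < 12/(x) = 12/x.
Thus |(7x + 9)/(x + 3) − 7| < ε whenever x > 12/ε.
Take N = 12/ε. If x > N then |(7x + 9)/(x + 3) − 7| < 12/x < ε.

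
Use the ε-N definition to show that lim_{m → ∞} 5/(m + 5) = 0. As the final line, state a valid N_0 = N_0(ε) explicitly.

N_0 = 5/ε

Let ε > 0 be given. For m ≥ 1, |5/(m + 5) − 0| = 5/(m + 5) ≤ 5/m.
We need 5/m < ε, i.e. m > 5/ε.
Take N_0 = 5/ε. If m > N_0 then |5/(m + 5)| ≤ 5/m < ε.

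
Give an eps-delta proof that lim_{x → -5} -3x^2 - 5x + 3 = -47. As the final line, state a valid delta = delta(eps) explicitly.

Let eps > 0. We want delta > 0 such that 0 < |x + 5| < delta implies |(-3x^2 - 5x + 3) + 47| < eps.
(-3x^2 - 5x + 3) + 47 = -3x^2 - 5x + 50 = (x + 5)(-3x + 10).
So |(-3x^2 - 5x + 3) + 47| = |x + 5|·|-3x + 10|.
Assume first that |x + 5| < 1, so |x| < 6. Then |-3x + 10| ≤ 3·6 + 10 = 28.
Hence |(-3x^2 - 5x + 3) + 47| ≤ 28|x + 5| < eps provided |x + 5| < eps/28.
Choosing delta = min(1, eps/28) ensures both conditions, hence |(-3x^2 - 5x + 3) + 47| < eps.

delta = min(1, eps/28)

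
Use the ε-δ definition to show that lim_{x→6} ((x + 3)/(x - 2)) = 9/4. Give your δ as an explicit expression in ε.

δ = min(2, (8/5)ε)

Let ε > 0. We want δ > 0 with 0 < |x − 6| < δ ⇒ |(x + 3)/(x - 2) − (9/4)| < ε.
Combining over a common denominator, (x + 3)/(x - 2) − (9/4) = [(x + 3)·4 − 9·(x - 2)] / [4·(x - 2)] = -5(x − 6) / (4(x - 2)).
So |(x + 3)/(x - 2) − (9/4)| = 5|x − 6| / (4·|x − 2|).
Restrict δ ≤ 2. Then |x − 6| < 2 gives |x − 2| = |(x − 6) + 4| ≥ 4 − 2 = 2.
Hence |(x + 3)/(x - 2) − (9/4)| < 5|x − 6|/(4·2) = (5/8)|x − 6|, which is < ε once |x − 6| < (8/5)ε.
Take δ = min(2, (8/5)ε). Then 0 < |x − 6| < δ forces both bounds, so |(x + 3)/(x - 2) − (9/4)| < ε.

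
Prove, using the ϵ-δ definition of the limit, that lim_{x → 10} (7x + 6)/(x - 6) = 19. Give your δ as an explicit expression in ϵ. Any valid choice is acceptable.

δ = min(2, (1/6)ϵ)

Suppose ϵ > 0. We want δ > 0 with 0 < |x − 10| < δ ⇒ |(7x + 6)/(x - 6) − 19| < ϵ.
Combining over a common denominator, (7x + 6)/(x - 6) − 19 = [(7x + 6)·4 − 76·(x - 6)] / [4·(x - 6)] = -48(x − 10) / (4(x - 6)).
So |(7x + 6)/(x - 6) − 19| = 48|x − 10| / (4·|x − 6|).
Require δ ≤ 2, so |x − 6| ≥ |4| − |x − 10| > 4 − 2 = 2.
Hence |(7x + 6)/(x - 6) − 19| < 48|x − 10|/(4·2) = 6|x − 10|, which is < ϵ once |x − 10| < (1/6)ϵ.
Take δ = min(2, (1/6)ϵ). Then 0 < |x − 10| < δ forces both bounds, so |(7x + 6)/(x - 6) − 19| < ϵ.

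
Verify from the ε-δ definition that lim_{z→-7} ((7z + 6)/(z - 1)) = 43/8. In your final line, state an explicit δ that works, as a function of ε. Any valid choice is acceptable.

δ = min(4, (32/13)ε)

Let ε > 0. We want δ > 0 with 0 < |z + 7| < δ ⇒ |(7z + 6)/(z - 1) − (43/8)| < ε.
Combining over a common denominator, (7z + 6)/(z - 1) − (43/8) = [(7z + 6)·(-8) − (-43)·(z - 1)] / [(-8)·(z - 1)] = -13(z + 7) / ((-8)(z - 1)).
So |(7z + 6)/(z - 1) − (43/8)| = 13|z + 7| / (8·|z − 1|).
Require δ ≤ 4, so |z − 1| ≥ |-8| − |z + 7| > 8 − 4 = 4.
Hence |(7z + 6)/(z - 1) − (43/8)| < 13|z + 7|/(8·4) = (13/32)|z + 7|, which is < ε once |z + 7| < (32/13)ε.
Take δ = min(4, (32/13)ε). Then 0 < |z + 7| < δ forces both bounds, so |(7z + 6)/(z - 1) − (43/8)| < ε.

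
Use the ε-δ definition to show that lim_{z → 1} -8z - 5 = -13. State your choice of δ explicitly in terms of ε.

δ = ε/8

Suppose ε > 0. We need δ > 0 so that 0 < |z − 1| < δ implies |(-8z - 5) + 13| < ε.
Since (-8z - 5) + 13 = -8(z − 1), we have |(-8z - 5) + 13| = 8|z − 1|.
Thus it suffices that |z − 1| < ε/8.
Take δ = ε/8. If 0 < |z − 1| < δ then |(-8z - 5) + 13| = 8|z − 1| < 8·(ε/8) = ε.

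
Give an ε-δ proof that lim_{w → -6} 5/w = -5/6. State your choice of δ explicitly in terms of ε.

Suppose ε > 0. We seek δ > 0 such that 0 < |w + 6| < δ implies |5/w + 5/6| < ε.
|5/w + 5/6| = 5·|-6 − w|/(6·|w|) = 5|w + 6|/(6|w|).
Require δ ≤ 3 so that |w| > 6 − 3 = 3, hence 6|w| > 18.
Then |5/w + 5/6| < 5|w + 6|/18, which is < ε when |w + 6| < (18/5)ε.
Take δ = min(3, (18/5)ε). Then 0 < |w + 6| < δ gives both |w + 6| < 3 and |w + 6| < (18/5)ε, so |5/w + 5/6| < ε.

δ = min(3, (18/5)ε)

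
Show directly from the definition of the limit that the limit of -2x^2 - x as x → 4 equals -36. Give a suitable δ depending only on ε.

δ = min(1, ε/19)

Let ε > 0. We want δ > 0 such that 0 < |x − 4| < δ implies |(-2x^2 - x) + 36| < ε.
(-2x^2 - x) + 36 = -2x^2 - x + 36 = (x − 4)(-2x - 9).
So |(-2x^2 - x) + 36| = |x − 4|·|-2x - 9|.
Require δ ≤ 1. Then |x − 4| < 1 gives |x| < 5, and by the triangle inequality |-2x - 9| ≤ 2·5 + 9 = 19.
Hence |(-2x^2 - x) + 36| ≤ 19|x − 4| < ε provided |x − 4| < ε/19.
Choosing δ = min(1, ε/19) ensures both conditions, hence |(-2x^2 - x) + 36| < ε.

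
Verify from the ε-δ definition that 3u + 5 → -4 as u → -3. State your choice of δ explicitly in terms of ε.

Fix ε > 0. We need δ > 0 so that 0 < |u + 3| < δ implies |(3u + 5) + 4| < ε.
|(3u + 5) + 4| = |3u + 9| = 3|u + 3|.
So 3|u + 3| < ε exactly when |u + 3| < ε/3.
Take δ = ε/3. If 0 < |u + 3| < δ then |(3u + 5) + 4| = 3|u + 3| < 3·(ε/3) = ε.

δ = ε/3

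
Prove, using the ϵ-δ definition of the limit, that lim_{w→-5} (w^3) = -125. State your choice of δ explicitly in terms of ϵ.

Fix ϵ > 0. We seek δ > 0 with 0 < |w + 5| < δ ⇒ |w^3 + 125| < ϵ.
Factor: w^3 + 125 = (w + 5)(w^2 - 5w + 25), so |w^3 + 125| = |w + 5|·|w^2 - 5w + 25|.
Impose δ ≤ 1 so that |w| < 6; then |w^2 - 5w + 25| ≤ 91.
Hence |w^3 + 125| ≤ 91|w + 5|, which is < ϵ once |w + 5| < ϵ/91.
Take δ = min(1, ϵ/91). If 0 < |w + 5| < δ then both bounds hold and |w^3 + 125| ≤ 91|w + 5| < 91·(ϵ/91) = ϵ.

δ = min(1, ϵ/91)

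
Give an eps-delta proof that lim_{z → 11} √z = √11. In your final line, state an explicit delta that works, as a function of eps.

Fix eps > 0. We want delta > 0 such that 0 < |z − 11| < delta implies |√z − √11| < eps.
Multiplying by the conjugate, |√z − √11| = |z − 11|/(√z + √11).
Restrict delta ≤ 11 so that |z − 11| < 11 forces z > 0, and then √z + √11 > √11.
Hence |√z − √11| < |z − 11|/√11, which is < eps once |z − 11| < √11·eps.
Take delta = min(11, √11·eps). If 0 < |z − 11| < delta then z > 0 and |√z − √11| < |z − 11|/√11 < eps.

delta = min(11, √11·eps)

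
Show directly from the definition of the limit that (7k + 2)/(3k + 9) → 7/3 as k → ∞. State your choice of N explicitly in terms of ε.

N = (19/3)/ε

Fix ε > 0. For k ≥ 1, |(7k + 2)/(3k + 9) − (7/3)| = |-57|/(3(3k + 9)) = 57/(3(3k + 9)).
Since 3k + 9 ≥ 3k for k ≥ 1, this is ≤ 57/(3·3k) = (19/3)/k.
So |(7k + 2)/(3k + 9) − (7/3)| < ε whenever k > (19/3)/ε.
Take N = (19/3)/ε. If k > N then |(7k + 2)/(3k + 9) − (7/3)| ≤ (19/3)/k < ε.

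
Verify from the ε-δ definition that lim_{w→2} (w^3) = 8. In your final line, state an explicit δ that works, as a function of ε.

δ = min(2, ε/28)

Suppose ε > 0. We seek δ > 0 with 0 < |w − 2| < δ ⇒ |w^3 − 8| < ε.
Factor: w^3 − 8 = (w − 2)(w^2 + 2w + 4), so |w^3 − 8| = |w − 2|·|w^2 + 2w + 4|.
Restrict δ ≤ 2. Then |w − 2| < 2 gives |w| < 4, so by the triangle inequality |w^2 + 2w + 4| ≤ 4^2 + 2·4 + 4 = 28.
Hence |w^3 − 8| ≤ 28|w − 2|, which is < ε once |w − 2| < ε/28.
Take δ = min(2, ε/28). If 0 < |w − 2| < δ then both bounds hold and |w^3 − 8| ≤ 28|w − 2| < 28·(ε/28) = ε.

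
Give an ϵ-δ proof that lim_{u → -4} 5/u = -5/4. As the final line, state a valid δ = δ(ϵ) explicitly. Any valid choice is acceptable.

Fix ϵ > 0. We seek δ > 0 such that 0 < |u + 4| < δ implies |5/u + 5/4| < ϵ.
|5/u + 5/4| = 5·|-4 − u|/(4·|u|) = 5|u + 4|/(4|u|).
Restrict δ ≤ 2. Then |u + 4| < 2 gives |u| > 2, so 4|u| > 8.
Then |5/u + 5/4| < 5|u + 4|/8, which is < ϵ when |u + 4| < (8/5)ϵ.
Take δ = min(2, (8/5)ϵ). Then 0 < |u + 4| < δ gives both |u + 4| < 2 and |u + 4| < (8/5)ϵ, so |5/u + 5/4| < ϵ.

δ = min(2, (8/5)ϵ)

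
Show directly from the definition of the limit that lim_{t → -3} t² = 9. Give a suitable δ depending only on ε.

Let ε > 0. We seek δ > 0 with 0 < |t + 3| < δ ⇒ |t² − 9| < ε.
Factor: t² − 9 = (t + 3)(t - 3), so |t² − 9| = |t + 3|·|t - 3|.
Impose δ ≤ 2 so that |t| < 5; then |t - 3| ≤ 8.
Hence |t² − 9| ≤ 8|t + 3|, which is < ε once |t + 3| < ε/8.
Take δ = min(2, ε/8). If 0 < |t + 3| < δ then both bounds hold and |t² − 9| ≤ 8|t + 3| < 8·(ε/8) = ε.

δ = min(2, ε/8)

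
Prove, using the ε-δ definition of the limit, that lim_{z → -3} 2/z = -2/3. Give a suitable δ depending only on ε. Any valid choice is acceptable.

Let ε > 0 be given. We seek δ > 0 such that 0 < |z + 3| < δ implies |2/z + 2/3| < ε.
|2/z + 2/3| = 2·|-3 − z|/(3·|z|) = 2|z + 3|/(3|z|).
Restrict δ ≤ 3/2. Then |z + 3| < 3/2 gives |z| > 3/2, so 3|z| > 9/2.
Then |2/z + 2/3| < 2|z + 3|/(9/2), which is < ε when |z + 3| < (9/4)ε.
Take δ = min(3/2, (9/4)ε). Then 0 < |z + 3| < δ gives both |z + 3| < 3/2 and |z + 3| < (9/4)ε, so |2/z + 2/3| < ε.

δ = min(3/2, (9/4)ε)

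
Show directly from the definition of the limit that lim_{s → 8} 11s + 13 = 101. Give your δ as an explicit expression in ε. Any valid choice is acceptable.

Fix ε > 0. We need δ > 0 so that 0 < |s − 8| < δ implies |(11s + 13) − 101| < ε.
|(11s + 13) − 101| = |11s - 88| = 11|s − 8|.
Thus it suffices that |s − 8| < ε/11.
Take δ = ε/11. If 0 < |s − 8| < δ then |(11s + 13) − 101| = 11|s − 8| < 11·(ε/11) = ε.

δ = ε/11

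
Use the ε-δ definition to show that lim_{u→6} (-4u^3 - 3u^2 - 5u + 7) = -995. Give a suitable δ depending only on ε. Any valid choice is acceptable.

Let ε > 0 be given. We want δ > 0 such that 0 < |u − 6| < δ implies |(-4u^3 - 3u^2 - 5u + 7) + 995| < ε.
(-4u^3 - 3u^2 - 5u + 7) + 995 = -4u^3 - 3u^2 - 5u + 1002 = (u − 6)(-4u^2 - 27u - 167).
So |(-4u^3 - 3u^2 - 5u + 7) + 995| = |u − 6|·|-4u^2 - 27u - 167|.
Require δ ≤ 1. Then |u − 6| < 1 gives |u| < 7, and by the triangle inequality |-4u^2 - 27u - 167| ≤ 4·7^2 + 27·7 + 167 = 552.
Hence |(-4u^3 - 3u^2 - 5u + 7) + 995| ≤ 552|u − 6| < ε provided |u − 6| < ε/552.
Take δ = min(1, ε/552). Then 0 < |u − 6| < δ gives both |u − 6| < 1 and |u − 6| < ε/552, so |(-4u^3 - 3u^2 - 5u + 7) + 995| < ε.

δ = min(1, ε/552)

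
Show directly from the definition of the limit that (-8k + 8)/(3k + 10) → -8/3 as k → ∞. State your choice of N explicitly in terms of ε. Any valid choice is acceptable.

Let ε > 0 be given. For k ≥ 1, |(-8k + 8)/(3k + 10) + 8/3| = |104|/(3(3k + 10)) = 104/(3(3k + 10)).
Since 3k + 10 ≥ 3k for k ≥ 1, this is ≤ 104/(3·3k) = (104/9)/k.
So |(-8k + 8)/(3k + 10) + 8/3| < ε whenever k > (104/9)/ε.
Take N = (104/9)/ε. If k > N then |(-8k + 8)/(3k + 10) + 8/3| ≤ (104/9)/k < ε.

N = (104/9)/ε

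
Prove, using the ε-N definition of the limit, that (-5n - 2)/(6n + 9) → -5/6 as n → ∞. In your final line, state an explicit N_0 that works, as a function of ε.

Fix ε > 0. For n ≥ 1, |(-5n - 2)/(6n + 9) + 5/6| = |33|/(6(6n + 9)) = 33/(6(6n + 9)).
Since 6n + 9 ≥ 6n for n ≥ 1, this is ≤ 33/(6·6n) = (11/12)/n.
So |(-5n - 2)/(6n + 9) + 5/6| < ε whenever n > (11/12)/ε.
Take N_0 = (11/12)/ε. If n > N_0 then |(-5n - 2)/(6n + 9) + 5/6| ≤ (11/12)/n < ε.

N_0 = (11/12)/ε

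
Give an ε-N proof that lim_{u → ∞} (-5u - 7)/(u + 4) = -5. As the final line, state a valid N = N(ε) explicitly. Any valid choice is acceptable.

Let ε > 0 be given. We seek N > 0 such that u > N implies |(-5u - 7)/(u + 4) + 5| < ε.
(-5u - 7)/(u + 4) + 5 = ((-5u - 7) − (-5)(u + 4)) / ((u + 4)) = 13/((u + 4)).
For u > 0 we have u + 4 > u, so |(-5u - 7)/(u + 4) + 5| = 13/((u + 4)) < 13/(u) = 13/u.
Thus |(-5u - 7)/(u + 4) + 5| < ε whenever u > 13/ε.
Take N = 13/ε. If u > N then |(-5u - 7)/(u + 4) + 5| < 13/u < ε.

N = 13/ε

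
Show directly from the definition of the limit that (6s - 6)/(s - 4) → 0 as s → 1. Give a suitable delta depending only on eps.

delta = min(3/2, (1/4)eps)

Let eps > 0. We want delta > 0 with 0 < |s − 1| < delta ⇒ |(6s - 6)/(s - 4) − 0| < eps.
Combining over a common denominator, (6s - 6)/(s - 4) − 0 = [(6s - 6)·(-3) − 0·(s - 4)] / [(-3)·(s - 4)] = -18(s − 1) / ((-3)(s - 4)).
So |(6s - 6)/(s - 4) − 0| = 18|s − 1| / (3·|s − 4|).
Require delta ≤ 3/2, so |s − 4| ≥ |-3| − |s − 1| > 3 − 3/2 = 3/2.
Hence |(6s - 6)/(s - 4) − 0| < 18|s − 1|/(3·(3/2)) = 4|s − 1|, which is < eps once |s − 1| < (1/4)eps.
Take delta = min(3/2, (1/4)eps). Then 0 < |s − 1| < delta forces both bounds, so |(6s - 6)/(s - 4) − 0| < eps.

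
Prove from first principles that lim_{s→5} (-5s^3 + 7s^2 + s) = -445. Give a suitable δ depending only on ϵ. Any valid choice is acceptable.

δ = min(2, ϵ/460)

Let ϵ > 0 be given. We want δ > 0 such that 0 < |s − 5| < δ implies |(-5s^3 + 7s^2 + s) + 445| < ϵ.
(-5s^3 + 7s^2 + s) + 445 = -5s^3 + 7s^2 + s + 445 = (s − 5)(-5s^2 - 18s - 89).
So |(-5s^3 + 7s^2 + s) + 445| = |s − 5|·|-5s^2 - 18s - 89|.
Assume first that |s − 5| < 2, so |s| < 7. Then |-5s^2 - 18s - 89| ≤ 5·7^2 + 18·7 + 89 = 460.
Hence |(-5s^3 + 7s^2 + s) + 445| ≤ 460|s − 5| < ϵ provided |s − 5| < ϵ/460.
Choosing δ = min(2, ϵ/460) ensures both conditions, hence |(-5s^3 + 7s^2 + s) + 445| < ϵ.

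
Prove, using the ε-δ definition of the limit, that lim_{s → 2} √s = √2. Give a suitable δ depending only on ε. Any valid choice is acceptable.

δ = min(2, √2·ε)

Suppose ε > 0. We want δ > 0 such that 0 < |s − 2| < δ implies |√s − √2| < ε.
Rationalise: √s − √2 = (s − 2)/(√s + √2), so |√s − √2| = |s − 2|/(√s + √2).
Restrict δ ≤ 2 so that |s − 2| < 2 forces s > 0, and then √s + √2 > √2.
Hence |√s − √2| < |s − 2|/√2, which is < ε once |s − 2| < √2·ε.
Take δ = min(2, √2·ε). If 0 < |s − 2| < δ then s > 0 and |√s − √2| < |s − 2|/√2 < ε.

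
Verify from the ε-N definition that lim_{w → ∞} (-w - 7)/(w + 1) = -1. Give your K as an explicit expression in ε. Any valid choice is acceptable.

Let ε > 0. We seek K > 0 such that w > K implies |(-w - 7)/(w + 1) + 1| < ε.
(-w - 7)/(w + 1) + 1 = ((-w - 7) − (-1)(w + 1)) / ((w + 1)) = -6/((w + 1)).
For w > 0 we have w + 1 > w, so |(-w - 7)/(w + 1) + 1| = 6/((w + 1)) < 6/(w) = 6/w.
Thus |(-w - 7)/(w + 1) + 1| < ε whenever w > 6/ε.
Take K = 6/ε. If w > K then |(-w - 7)/(w + 1) + 1| < 6/w < ε.

K = 6/ε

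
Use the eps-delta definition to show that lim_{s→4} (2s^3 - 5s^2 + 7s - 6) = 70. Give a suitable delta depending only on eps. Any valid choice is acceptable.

Let eps > 0. We want delta > 0 such that 0 < |s − 4| < delta implies |(2s^3 - 5s^2 + 7s - 6) − 70| < eps.
(2s^3 - 5s^2 + 7s - 6) − 70 = 2s^3 - 5s^2 + 7s - 76 = (s − 4)(2s^2 + 3s + 19).
So |(2s^3 - 5s^2 + 7s - 6) − 70| = |s − 4|·|2s^2 + 3s + 19|.
Assume first that |s − 4| < 1, so |s| < 5. Then |2s^2 + 3s + 19| ≤ 2·5^2 + 3·5 + 19 = 84.
Hence |(2s^3 - 5s^2 + 7s - 6) − 70| ≤ 84|s − 4| < eps provided |s − 4| < eps/84.
Take delta = min(1, eps/84). Then 0 < |s − 4| < delta gives both |s − 4| < 1 and |s − 4| < eps/84, so |(2s^3 - 5s^2 + 7s - 6) − 70| < eps.

delta = min(1, eps/84)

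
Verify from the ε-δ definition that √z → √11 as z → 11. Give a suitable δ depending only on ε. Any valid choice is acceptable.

Fix ε > 0. We want δ > 0 such that 0 < |z − 11| < δ implies |√z − √11| < ε.
Multiplying by the conjugate, |√z − √11| = |z − 11|/(√z + √11).
Restrict δ ≤ 11 so that |z − 11| < 11 forces z > 0, and then √z + √11 > √11.
Hence |√z − √11| < |z − 11|/√11, which is < ε once |z − 11| < √11·ε.
Take δ = min(11, √11·ε). If 0 < |z − 11| < δ then z > 0 and |√z − √11| < |z − 11|/√11 < ε.

δ = min(11, √11·ε)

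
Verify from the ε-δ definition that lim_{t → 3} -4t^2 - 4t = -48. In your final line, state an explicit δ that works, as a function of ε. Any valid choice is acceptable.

Fix ε > 0. We want δ > 0 such that 0 < |t − 3| < δ implies |(-4t^2 - 4t) + 48| < ε.
(-4t^2 - 4t) + 48 = -4t^2 - 4t + 48 = (t − 3)(-4t - 16).
So |(-4t^2 - 4t) + 48| = |t − 3|·|-4t - 16|.
Assume first that |t − 3| < 1, so |t| < 4. Then |-4t - 16| ≤ 4·4 + 16 = 32.
Hence |(-4t^2 - 4t) + 48| ≤ 32|t − 3| < ε provided |t − 3| < ε/32.
Take δ = min(1, ε/32). Then 0 < |t − 3| < δ gives both |t − 3| < 1 and |t − 3| < ε/32, so |(-4t^2 - 4t) + 48| < ε.

δ = min(1, ε/32)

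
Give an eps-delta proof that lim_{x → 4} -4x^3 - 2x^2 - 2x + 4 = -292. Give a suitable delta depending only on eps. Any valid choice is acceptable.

Fix eps > 0. We want delta > 0 such that 0 < |x − 4| < delta implies |(-4x^3 - 2x^2 - 2x + 4) + 292| < eps.
(-4x^3 - 2x^2 - 2x + 4) + 292 = -4x^3 - 2x^2 - 2x + 296 = (x − 4)(-4x^2 - 18x - 74).
So |(-4x^3 - 2x^2 - 2x + 4) + 292| = |x − 4|·|-4x^2 - 18x - 74|.
Assume first that |x − 4| < 1, so |x| < 5. Then |-4x^2 - 18x - 74| ≤ 4·5^2 + 18·5 + 74 = 264.
Hence |(-4x^3 - 2x^2 - 2x + 4) + 292| ≤ 264|x − 4| < eps provided |x − 4| < eps/264.
Take delta = min(1, eps/264). Then 0 < |x − 4| < delta gives both |x − 4| < 1 and |x − 4| < eps/264, so |(-4x^3 - 2x^2 - 2x + 4) + 292| < eps.

delta = min(1, eps/264)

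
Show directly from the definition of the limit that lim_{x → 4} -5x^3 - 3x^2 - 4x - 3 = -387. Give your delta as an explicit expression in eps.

Suppose eps > 0. We want delta > 0 such that 0 < |x − 4| < delta implies |(-5x^3 - 3x^2 - 4x - 3) + 387| < eps.
(-5x^3 - 3x^2 - 4x - 3) + 387 = -5x^3 - 3x^2 - 4x + 384 = (x − 4)(-5x^2 - 23x - 96).
So |(-5x^3 - 3x^2 - 4x - 3) + 387| = |x − 4|·|-5x^2 - 23x - 96|.
Assume first that |x − 4| < 2, so |x| < 6. Then |-5x^2 - 23x - 96| ≤ 5·6^2 + 23·6 + 96 = 414.
Hence |(-5x^3 - 3x^2 - 4x - 3) + 387| ≤ 414|x − 4| < eps provided |x − 4| < eps/414.
Choosing delta = min(2, eps/414) ensures both conditions, hence |(-5x^3 - 3x^2 - 4x - 3) + 387| < eps.

delta = min(2, eps/414)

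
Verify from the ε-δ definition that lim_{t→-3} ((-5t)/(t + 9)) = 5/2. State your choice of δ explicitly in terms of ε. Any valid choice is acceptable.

Suppose ε > 0. We want δ > 0 with 0 < |t + 3| < δ ⇒ |(-5t)/(t + 9) − (5/2)| < ε.
Combining over a common denominator, (-5t)/(t + 9) − (5/2) = [(-5t)·6 − 15·(t + 9)] / [6·(t + 9)] = -45(t + 3) / (6(t + 9)).
So |(-5t)/(t + 9) − (5/2)| = 45|t + 3| / (6·|t + 9|).
Require δ ≤ 3, so |t + 9| ≥ |6| − |t + 3| > 6 − 3 = 3.
Hence |(-5t)/(t + 9) − (5/2)| < 45|t + 3|/(6·3) = (5/2)|t + 3|, which is < ε once |t + 3| < (2/5)ε.
Take δ = min(3, (2/5)ε). Then 0 < |t + 3| < δ forces both bounds, so |(-5t)/(t + 9) − (5/2)| < ε.

δ = min(3, (2/5)ε)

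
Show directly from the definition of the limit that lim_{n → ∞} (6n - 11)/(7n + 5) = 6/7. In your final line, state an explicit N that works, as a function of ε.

N = (107/49)/ε

Suppose ε > 0. For n ≥ 1, |(6n - 11)/(7n + 5) − (6/7)| = |-107|/(7(7n + 5)) = 107/(7(7n + 5)).
Since 7n + 5 ≥ 7n for n ≥ 1, this is ≤ 107/(7·7n) = (107/49)/n.
So |(6n - 11)/(7n + 5) − (6/7)| < ε whenever n > (107/49)/ε.
Take N = (107/49)/ε. If n > N then |(6n - 11)/(7n + 5) − (6/7)| ≤ (107/49)/n < ε.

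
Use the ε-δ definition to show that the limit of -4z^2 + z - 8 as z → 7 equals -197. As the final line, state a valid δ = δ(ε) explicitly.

δ = min(2, ε/63)

Let ε > 0. We want δ > 0 such that 0 < |z − 7| < δ implies |(-4z^2 + z - 8) + 197| < ε.
(-4z^2 + z - 8) + 197 = -4z^2 + z + 189 = (z − 7)(-4z - 27).
So |(-4z^2 + z - 8) + 197| = |z − 7|·|-4z - 27|.
Require δ ≤ 2. Then |z − 7| < 2 gives |z| < 9, and by the triangle inequality |-4z - 27| ≤ 4·9 + 27 = 63.
Hence |(-4z^2 + z - 8) + 197| ≤ 63|z − 7| < ε provided |z − 7| < ε/63.
Choosing δ = min(2, ε/63) ensures both conditions, hence |(-4z^2 + z - 8) + 197| < ε.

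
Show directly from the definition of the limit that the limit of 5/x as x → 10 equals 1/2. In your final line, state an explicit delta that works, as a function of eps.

Let eps > 0 be given. We seek delta > 0 such that 0 < |x − 10| < delta implies |5/x − (1/2)| < eps.
|5/x − (1/2)| = 5·|10 − x|/(10·|x|) = 5|x − 10|/(10|x|).
Restrict delta ≤ 5. Then |x − 10| < 5 gives |x| > 5, so 10|x| > 50.
Then |5/x − (1/2)| < 5|x − 10|/50, which is < eps when |x − 10| < 10eps.
Take delta = min(5, 10eps). Then 0 < |x − 10| < delta gives both |x − 10| < 5 and |x − 10| < 10eps, so |5/x − (1/2)| < eps.

delta = min(5, 10eps)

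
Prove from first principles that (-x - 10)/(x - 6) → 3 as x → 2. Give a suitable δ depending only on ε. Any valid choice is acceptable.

δ = min(2, (1/2)ε)

Fix ε > 0. We want δ > 0 with 0 < |x − 2| < δ ⇒ |(-x - 10)/(x - 6) − 3| < ε.
Combining over a common denominator, (-x - 10)/(x - 6) − 3 = [(-x - 10)·(-4) − (-12)·(x - 6)] / [(-4)·(x - 6)] = 16(x − 2) / ((-4)(x - 6)).
So |(-x - 10)/(x - 6) − 3| = 16|x − 2| / (4·|x − 6|).
Restrict δ ≤ 2. Then |x − 2| < 2 gives |x − 6| = |(x − 2) + (-4)| ≥ 4 − 2 = 2.
Hence |(-x - 10)/(x - 6) − 3| < 16|x − 2|/(4·2) = 2|x − 2|, which is < ε once |x − 2| < (1/2)ε.
Take δ = min(2, (1/2)ε). Then 0 < |x − 2| < δ forces both bounds, so |(-x - 10)/(x - 6) − 3| < ε.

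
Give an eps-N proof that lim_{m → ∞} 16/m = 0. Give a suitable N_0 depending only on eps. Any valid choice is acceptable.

N_0 = 16/eps

Suppose eps > 0. For m ≥ 1, |16/m − 0| = 16/(m) ≤ 16/m.
We need 16/m < eps, i.e. m > 16/eps.
Take N_0 = 16/eps. If m > N_0 then |16/m| ≤ 16/m < eps.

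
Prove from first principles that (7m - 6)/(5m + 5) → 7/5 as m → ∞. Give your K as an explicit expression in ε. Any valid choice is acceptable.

Fix ε > 0. For m ≥ 1, |(7m - 6)/(5m + 5) − (7/5)| = |-65|/(5(5m + 5)) = 65/(5(5m + 5)).
Since 5m + 5 ≥ 5m for m ≥ 1, this is ≤ 65/(5·5m) = (13/5)/m.
So |(7m - 6)/(5m + 5) − (7/5)| < ε whenever m > (13/5)/ε.
Take K = (13/5)/ε. If m > K then |(7m - 6)/(5m + 5) − (7/5)| ≤ (13/5)/m < ε.

K = (13/5)/ε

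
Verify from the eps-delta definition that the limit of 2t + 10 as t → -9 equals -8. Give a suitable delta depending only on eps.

Let eps > 0. We need delta > 0 so that 0 < |t + 9| < delta implies |(2t + 10) + 8| < eps.
Since (2t + 10) + 8 = 2(t + 9), we have |(2t + 10) + 8| = 2|t + 9|.
Thus it suffices that |t + 9| < eps/2.
Take delta = eps/2. If 0 < |t + 9| < delta then |(2t + 10) + 8| = 2|t + 9| < 2·(eps/2) = eps.

delta = eps/2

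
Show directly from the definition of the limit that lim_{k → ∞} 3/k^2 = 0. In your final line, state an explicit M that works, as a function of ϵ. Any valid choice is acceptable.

Let ϵ > 0. For k ≥ 1, |3/k^2 − 0| = 3/k^2.
3/k^2 < ϵ ⇔ k^2 > 3/ϵ ⇔ k > (3/ϵ)^{1/2}.
Take M = (3/ϵ)^{1/2}. Then k > M implies 3/k^2 < ϵ.

M = (3/ϵ)^{1/2}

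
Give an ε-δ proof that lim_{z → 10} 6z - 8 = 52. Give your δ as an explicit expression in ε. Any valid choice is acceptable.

δ = ε/6

Suppose ε > 0. We need δ > 0 so that 0 < |z − 10| < δ implies |(6z - 8) − 52| < ε.
Since (6z - 8) − 52 = 6(z − 10), we have |(6z - 8) − 52| = 6|z − 10|.
Thus it suffices that |z − 10| < ε/6.
Take δ = ε/6. If 0 < |z − 10| < δ then |(6z - 8) − 52| = 6|z − 10| < 6·(ε/6) = ε.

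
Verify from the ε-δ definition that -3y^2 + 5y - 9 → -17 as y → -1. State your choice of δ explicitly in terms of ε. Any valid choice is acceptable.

Suppose ε > 0. We want δ > 0 such that 0 < |y + 1| < δ implies |(-3y^2 + 5y - 9) + 17| < ε.
(-3y^2 + 5y - 9) + 17 = -3y^2 + 5y + 8 = (y + 1)(-3y + 8).
So |(-3y^2 + 5y - 9) + 17| = |y + 1|·|-3y + 8|.
Require δ ≤ 1. Then |y + 1| < 1 gives |y| < 2, and by the triangle inequality |-3y + 8| ≤ 3·2 + 8 = 14.
Hence |(-3y^2 + 5y - 9) + 17| ≤ 14|y + 1| < ε provided |y + 1| < ε/14.
Choosing δ = min(1, ε/14) ensures both conditions, hence |(-3y^2 + 5y - 9) + 17| < ε.

δ = min(1, ε/14)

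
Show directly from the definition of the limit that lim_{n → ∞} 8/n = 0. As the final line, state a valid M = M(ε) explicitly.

Suppose ε > 0. For n ≥ 1, |8/n − 0| = 8/(n) ≤ 8/n.
We need 8/n < ε, i.e. n > 8/ε.
Take M = 8/ε. If n > M then |8/n| ≤ 8/n < ε.

M = 8/ε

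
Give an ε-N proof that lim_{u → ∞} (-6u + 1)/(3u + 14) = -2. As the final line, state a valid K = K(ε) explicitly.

Let ε > 0. We seek K > 0 such that u > K implies |(-6u + 1)/(3u + 14) + 2| < ε.
(-6u + 1)/(3u + 14) + 2 = (3(-6u + 1) − (-6)(3u + 14)) / (3(3u + 14)) = 87/(3(3u + 14)).
For u > 0 we have 3u + 14 > 3u, so |(-6u + 1)/(3u + 14) + 2| = 87/(3(3u + 14)) < 87/(3·3u) = (29/3)/u.
Thus |(-6u + 1)/(3u + 14) + 2| < ε whenever u > (29/3)/ε.
Take K = (29/3)/ε. If u > K then |(-6u + 1)/(3u + 14) + 2| < (29/3)/u < ε.

K = (29/3)/ε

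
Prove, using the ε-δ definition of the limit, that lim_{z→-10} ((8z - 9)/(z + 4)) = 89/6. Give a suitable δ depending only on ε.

δ = min(3, (18/41)ε)

Fix ε > 0. We want δ > 0 with 0 < |z + 10| < δ ⇒ |(8z - 9)/(z + 4) − (89/6)| < ε.
Combining over a common denominator, (8z - 9)/(z + 4) − (89/6) = [(8z - 9)·(-6) − (-89)·(z + 4)] / [(-6)·(z + 4)] = 41(z + 10) / ((-6)(z + 4)).
So |(8z - 9)/(z + 4) − (89/6)| = 41|z + 10| / (6·|z + 4|).
Restrict δ ≤ 3. Then |z + 10| < 3 gives |z + 4| = |(z + 10) + (-6)| ≥ 6 − 3 = 3.
Hence |(8z - 9)/(z + 4) − (89/6)| < 41|z + 10|/(6·3) = (41/18)|z + 10|, which is < ε once |z + 10| < (18/41)ε.
Take δ = min(3, (18/41)ε). Then 0 < |z + 10| < δ forces both bounds, so |(8z - 9)/(z + 4) − (89/6)| < ε.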